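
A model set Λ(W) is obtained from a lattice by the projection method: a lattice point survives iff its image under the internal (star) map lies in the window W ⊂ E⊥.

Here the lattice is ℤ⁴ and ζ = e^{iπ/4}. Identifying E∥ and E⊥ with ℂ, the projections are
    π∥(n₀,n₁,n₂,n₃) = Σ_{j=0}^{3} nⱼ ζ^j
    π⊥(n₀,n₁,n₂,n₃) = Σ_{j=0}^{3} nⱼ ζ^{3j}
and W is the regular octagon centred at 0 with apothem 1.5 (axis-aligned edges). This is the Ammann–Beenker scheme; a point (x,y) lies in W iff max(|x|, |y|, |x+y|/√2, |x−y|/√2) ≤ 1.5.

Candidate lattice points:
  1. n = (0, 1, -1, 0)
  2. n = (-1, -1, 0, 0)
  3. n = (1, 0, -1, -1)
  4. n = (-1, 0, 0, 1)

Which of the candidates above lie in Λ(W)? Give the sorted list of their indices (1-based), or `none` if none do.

2, 3, 4

Internal map: ζ^{3j} for j=0..3 gives (1,0), (−√2/2,√2/2), (0,−1), (√2/2,√2/2).
#1 (0, 1, -1, 0): internal (-0.7071, 1.7071); octagon support 1.7071 vs apothem 1.5 → ∉ W
#2 (-1, -1, 0, 0): internal (-0.2929, -0.7071); octagon support 0.7071 vs apothem 1.5 → ∈ W
#3 (1, 0, -1, -1): internal (0.2929, 0.2929); octagon support 0.4142 vs apothem 1.5 → ∈ W
#4 (-1, 0, 0, 1): internal (-0.2929, 0.7071); octagon support 0.7071 vs apothem 1.5 → ∈ W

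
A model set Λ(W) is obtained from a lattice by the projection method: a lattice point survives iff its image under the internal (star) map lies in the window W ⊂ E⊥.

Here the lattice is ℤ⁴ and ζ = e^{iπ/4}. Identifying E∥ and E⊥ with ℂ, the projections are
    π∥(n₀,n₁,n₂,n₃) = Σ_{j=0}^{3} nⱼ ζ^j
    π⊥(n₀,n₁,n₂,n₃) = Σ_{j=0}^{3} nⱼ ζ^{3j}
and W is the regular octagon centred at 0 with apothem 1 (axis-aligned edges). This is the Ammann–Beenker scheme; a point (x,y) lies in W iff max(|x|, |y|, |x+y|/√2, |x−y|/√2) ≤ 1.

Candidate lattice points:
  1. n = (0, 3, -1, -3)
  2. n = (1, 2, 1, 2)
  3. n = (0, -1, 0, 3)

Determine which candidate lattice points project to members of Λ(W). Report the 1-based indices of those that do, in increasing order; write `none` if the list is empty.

none

π⊥(n) = n₀ + n₁ζ³ + n₂ζ⁶ + n₃ζ⁹ where ζ = e^{iπ/4}.
#1 (0, 3, -1, -3): internal (-4.2426, 1.0000); octagon support 4.2426 vs apothem 1 → ∉ W
#2 (1, 2, 1, 2): internal (1.0000, 1.8284); octagon support 2.0000 vs apothem 1 → ∉ W
#3 (0, -1, 0, 3): internal (2.8284, 1.4142); octagon support 3.0000 vs apothem 1 → ∉ W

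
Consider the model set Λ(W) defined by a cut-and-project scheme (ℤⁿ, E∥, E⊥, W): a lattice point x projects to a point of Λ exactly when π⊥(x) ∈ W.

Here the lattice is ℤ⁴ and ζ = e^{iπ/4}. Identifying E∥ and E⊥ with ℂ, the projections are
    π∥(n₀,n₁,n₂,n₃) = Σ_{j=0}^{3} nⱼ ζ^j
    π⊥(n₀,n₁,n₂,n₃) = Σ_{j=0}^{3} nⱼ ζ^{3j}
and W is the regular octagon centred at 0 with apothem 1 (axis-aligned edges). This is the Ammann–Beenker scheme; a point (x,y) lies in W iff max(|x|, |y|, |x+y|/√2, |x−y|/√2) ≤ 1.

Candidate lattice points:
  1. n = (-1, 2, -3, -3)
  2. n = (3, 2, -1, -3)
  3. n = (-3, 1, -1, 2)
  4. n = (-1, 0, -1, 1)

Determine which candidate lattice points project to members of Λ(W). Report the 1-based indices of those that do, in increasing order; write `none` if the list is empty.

2

Internal map: ζ^{3j} for j=0..3 gives (1,0), (−√2/2,√2/2), (0,−1), (√2/2,√2/2).
candidate 1: n = (-1, 2, -3, -3) → π⊥ ≈ (-4.535534, +2.292893); max(|x|,|y|,|x±y|/√2) = 4.828427 > 1 ⇒ ∉ W
candidate 2: n = (3, 2, -1, -3) → π⊥ ≈ (-0.535534, +0.292893); max(|x|,|y|,|x±y|/√2) = 0.585786 ≤ 1 ⇒ ∈ W
candidate 3: n = (-3, 1, -1, 2) → π⊥ ≈ (-2.292893, +3.121320); max(|x|,|y|,|x±y|/√2) = 3.828427 > 1 ⇒ ∉ W
candidate 4: n = (-1, 0, -1, 1) → π⊥ ≈ (-0.292893, +1.707107); max(|x|,|y|,|x±y|/√2) = 1.707107 > 1 ⇒ ∉ W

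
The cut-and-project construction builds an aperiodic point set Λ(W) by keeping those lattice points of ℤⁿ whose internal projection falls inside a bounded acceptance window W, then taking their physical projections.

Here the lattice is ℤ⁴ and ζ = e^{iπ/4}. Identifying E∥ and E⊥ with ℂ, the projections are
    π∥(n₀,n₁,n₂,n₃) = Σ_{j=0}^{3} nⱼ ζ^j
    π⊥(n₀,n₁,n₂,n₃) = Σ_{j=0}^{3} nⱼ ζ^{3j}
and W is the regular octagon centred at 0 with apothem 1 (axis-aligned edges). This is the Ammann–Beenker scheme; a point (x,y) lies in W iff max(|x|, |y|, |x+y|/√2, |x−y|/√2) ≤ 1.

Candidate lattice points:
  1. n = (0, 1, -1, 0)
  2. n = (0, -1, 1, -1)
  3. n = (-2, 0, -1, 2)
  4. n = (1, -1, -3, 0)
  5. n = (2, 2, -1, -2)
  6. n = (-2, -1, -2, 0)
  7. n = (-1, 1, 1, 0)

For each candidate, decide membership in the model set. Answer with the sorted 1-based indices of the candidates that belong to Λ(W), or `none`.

π⊥(n) = n₀ + n₁ζ³ + n₂ζ⁶ + n₃ζ⁹ where ζ = e^{iπ/4}.
candidate 1: n = (0, 1, -1, 0) → π⊥ ≈ (-0.7071, +1.7071); max(|x|,|y|,|x±y|/√2) = 1.7071 > 1 ⇒ ∉ W
candidate 2: n = (0, -1, 1, -1) → π⊥ ≈ (+0.0000, -2.4142); max(|x|,|y|,|x±y|/√2) = 2.4142 > 1 ⇒ ∉ W
candidate 3: n = (-2, 0, -1, 2) → π⊥ ≈ (-0.5858, +2.4142); max(|x|,|y|,|x±y|/√2) = 2.4142 > 1 ⇒ ∉ W
candidate 4: n = (1, -1, -3, 0) → π⊥ ≈ (+1.7071, +2.2929); max(|x|,|y|,|x±y|/√2) = 2.8284 > 1 ⇒ ∉ W
candidate 5: n = (2, 2, -1, -2) → π⊥ ≈ (-0.8284, +1.0000); max(|x|,|y|,|x±y|/√2) = 1.2929 > 1 ⇒ ∉ W
candidate 6: n = (-2, -1, -2, 0) → π⊥ ≈ (-1.2929, +1.2929); max(|x|,|y|,|x±y|/√2) = 1.8284 > 1 ⇒ ∉ W
candidate 7: n = (-1, 1, 1, 0) → π⊥ ≈ (-1.7071, -0.2929); max(|x|,|y|,|x±y|/√2) = 1.7071 > 1 ⇒ ∉ W

none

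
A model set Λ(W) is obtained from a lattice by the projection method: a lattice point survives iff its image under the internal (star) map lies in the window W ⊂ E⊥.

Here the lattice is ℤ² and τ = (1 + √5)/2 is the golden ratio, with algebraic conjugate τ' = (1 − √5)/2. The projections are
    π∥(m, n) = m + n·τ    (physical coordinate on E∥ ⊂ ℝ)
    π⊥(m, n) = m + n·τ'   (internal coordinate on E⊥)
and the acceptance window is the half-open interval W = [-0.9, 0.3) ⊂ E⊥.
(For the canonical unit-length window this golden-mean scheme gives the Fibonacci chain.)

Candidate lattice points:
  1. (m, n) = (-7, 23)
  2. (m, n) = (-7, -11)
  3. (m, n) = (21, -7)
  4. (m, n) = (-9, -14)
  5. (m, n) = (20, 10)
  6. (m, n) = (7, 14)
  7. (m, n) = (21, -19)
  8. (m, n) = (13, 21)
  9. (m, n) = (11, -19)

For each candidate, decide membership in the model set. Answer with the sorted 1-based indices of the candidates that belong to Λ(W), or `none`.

2, 4, 8

Compute τ' = (1−√5)/2 = -0.6180, so π⊥(m,n) = m -0.6180·n.
[1] lift (-7,23): star map gives -21.2148; window check -0.9 ≤ -21.2148 < 0.3 is false → out
[2] lift (-7,-11): star map gives -0.2016; window check -0.9 ≤ -0.2016 < 0.3 is true → IN Λ
[3] lift (21,-7): star map gives 25.3262; window check -0.9 ≤ 25.3262 < 0.3 is false → out
[4] lift (-9,-14): star map gives -0.3475; window check -0.9 ≤ -0.3475 < 0.3 is true → IN Λ
[5] lift (20,10): star map gives 13.8197; window check -0.9 ≤ 13.8197 < 0.3 is false → out
[6] lift (7,14): star map gives -1.6525; window check -0.9 ≤ -1.6525 < 0.3 is false → out
[7] lift (21,-19): star map gives 32.7426; window check -0.9 ≤ 32.7426 < 0.3 is false → out
[8] lift (13,21): star map gives 0.0213; window check -0.9 ≤ 0.0213 < 0.3 is true → IN Λ
[9] lift (11,-19): star map gives 22.7426; window check -0.9 ≤ 22.7426 < 0.3 is false → out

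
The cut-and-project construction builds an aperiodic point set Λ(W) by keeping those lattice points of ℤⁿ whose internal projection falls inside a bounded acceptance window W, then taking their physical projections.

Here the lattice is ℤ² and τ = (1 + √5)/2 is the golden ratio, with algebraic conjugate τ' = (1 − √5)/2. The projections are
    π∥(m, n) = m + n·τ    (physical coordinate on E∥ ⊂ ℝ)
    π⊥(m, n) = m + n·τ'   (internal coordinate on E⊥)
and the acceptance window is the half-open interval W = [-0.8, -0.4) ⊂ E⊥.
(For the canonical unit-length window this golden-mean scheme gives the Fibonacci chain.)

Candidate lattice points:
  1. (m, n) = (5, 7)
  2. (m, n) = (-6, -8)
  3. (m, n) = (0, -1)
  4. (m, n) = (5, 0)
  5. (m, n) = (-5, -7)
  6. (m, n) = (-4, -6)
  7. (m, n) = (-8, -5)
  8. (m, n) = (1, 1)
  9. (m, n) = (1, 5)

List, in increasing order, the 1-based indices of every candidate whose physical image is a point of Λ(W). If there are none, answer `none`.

τ' = (1−√5)/2 ≈ -0.618034.
[1] lift (5,7): star map gives 0.673762; window check -0.8 ≤ 0.673762 < -0.4 is false → out
[2] lift (-6,-8): star map gives -1.055728; window check -0.8 ≤ -1.055728 < -0.4 is false → out
[3] lift (0,-1): star map gives 0.618034; window check -0.8 ≤ 0.618034 < -0.4 is false → out
[4] lift (5,0): star map gives 5.000000; window check -0.8 ≤ 5.000000 < -0.4 is false → out
[5] lift (-5,-7): star map gives -0.673762; window check -0.8 ≤ -0.673762 < -0.4 is true → IN Λ
[6] lift (-4,-6): star map gives -0.291796; window check -0.8 ≤ -0.291796 < -0.4 is false → out
[7] lift (-8,-5): star map gives -4.909830; window check -0.8 ≤ -4.909830 < -0.4 is false → out
[8] lift (1,1): star map gives 0.381966; window check -0.8 ≤ 0.381966 < -0.4 is false → out
[9] lift (1,5): star map gives -2.090170; window check -0.8 ≤ -2.090170 < -0.4 is false → out

5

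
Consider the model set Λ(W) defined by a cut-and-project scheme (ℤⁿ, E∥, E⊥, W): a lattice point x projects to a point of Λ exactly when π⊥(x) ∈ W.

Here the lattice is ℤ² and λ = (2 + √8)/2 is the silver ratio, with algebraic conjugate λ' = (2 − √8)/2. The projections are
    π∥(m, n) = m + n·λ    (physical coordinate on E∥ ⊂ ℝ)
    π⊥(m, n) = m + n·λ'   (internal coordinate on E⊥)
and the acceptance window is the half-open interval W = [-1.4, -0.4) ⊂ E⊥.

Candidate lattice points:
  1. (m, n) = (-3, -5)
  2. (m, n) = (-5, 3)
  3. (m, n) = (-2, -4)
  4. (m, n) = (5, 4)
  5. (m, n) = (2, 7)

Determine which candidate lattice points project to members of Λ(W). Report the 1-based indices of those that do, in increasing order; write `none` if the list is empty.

λ' = (2−√8)/2 ≈ -0.4142.
candidate 1: (m,n)=(-3,-5) → π∥ = -3-5·λ ≈ -15.0711, π⊥ = -3-5·λ' ≈ -0.9289 ∈ [-1.4, -0.4) ⇒ IN Λ
candidate 2: (m,n)=(-5,3) → π∥ = -5+3·λ ≈ 2.2426, π⊥ = -5+3·λ' ≈ -6.2426 ∉ [-1.4, -0.4) ⇒ out
candidate 3: (m,n)=(-2,-4) → π∥ = -2-4·λ ≈ -11.6569, π⊥ = -2-4·λ' ≈ -0.3431 ∉ [-1.4, -0.4) ⇒ out
candidate 4: (m,n)=(5,4) → π∥ = 5+4·λ ≈ 14.6569, π⊥ = 5+4·λ' ≈ 3.3431 ∉ [-1.4, -0.4) ⇒ out
candidate 5: (m,n)=(2,7) → π∥ = 2+7·λ ≈ 18.8995, π⊥ = 2+7·λ' ≈ -0.8995 ∈ [-1.4, -0.4) ⇒ IN Λ

1, 5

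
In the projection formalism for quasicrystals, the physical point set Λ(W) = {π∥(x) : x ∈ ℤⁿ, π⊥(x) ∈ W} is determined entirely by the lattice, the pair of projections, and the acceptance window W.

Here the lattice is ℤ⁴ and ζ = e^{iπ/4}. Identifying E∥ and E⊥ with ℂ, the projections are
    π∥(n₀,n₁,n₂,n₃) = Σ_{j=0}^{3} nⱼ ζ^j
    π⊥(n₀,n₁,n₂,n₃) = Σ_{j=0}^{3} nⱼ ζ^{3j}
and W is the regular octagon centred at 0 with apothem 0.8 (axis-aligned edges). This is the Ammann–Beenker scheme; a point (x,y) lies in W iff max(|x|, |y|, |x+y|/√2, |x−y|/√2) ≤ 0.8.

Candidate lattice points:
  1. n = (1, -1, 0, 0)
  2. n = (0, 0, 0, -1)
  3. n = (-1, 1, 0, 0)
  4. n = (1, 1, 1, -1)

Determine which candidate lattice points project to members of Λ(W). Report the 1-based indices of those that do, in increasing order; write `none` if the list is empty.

none

With ζ = e^{iπ/4} the internal vectors are ζ^0,ζ^3,ζ^6,ζ^9.
#1 (1, -1, 0, 0): internal (1.7071, -0.7071); octagon support 1.7071 vs apothem 0.8 → ∉ W
#2 (0, 0, 0, -1): internal (-0.7071, -0.7071); octagon support 1.0000 vs apothem 0.8 → ∉ W
#3 (-1, 1, 0, 0): internal (-1.7071, 0.7071); octagon support 1.7071 vs apothem 0.8 → ∉ W
#4 (1, 1, 1, -1): internal (-0.4142, -1.0000); octagon support 1.0000 vs apothem 0.8 → ∉ W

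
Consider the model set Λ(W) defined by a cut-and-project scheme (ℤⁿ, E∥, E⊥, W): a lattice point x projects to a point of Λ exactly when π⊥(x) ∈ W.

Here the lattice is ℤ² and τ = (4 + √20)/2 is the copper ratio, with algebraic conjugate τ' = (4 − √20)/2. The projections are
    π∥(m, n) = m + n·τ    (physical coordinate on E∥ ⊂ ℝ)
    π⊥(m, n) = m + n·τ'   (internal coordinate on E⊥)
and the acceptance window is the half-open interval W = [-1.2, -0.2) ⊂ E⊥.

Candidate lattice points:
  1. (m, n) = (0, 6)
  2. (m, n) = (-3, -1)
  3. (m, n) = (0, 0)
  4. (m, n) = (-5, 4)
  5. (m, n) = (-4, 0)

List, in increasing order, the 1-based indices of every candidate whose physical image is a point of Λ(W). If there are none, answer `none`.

Compute τ' = (4−√20)/2 = -0.236068, so π⊥(m,n) = m -0.236068·n.
candidate 1: (m,n)=(0,6) → π∥ = 0+6·τ ≈ 25.416408, π⊥ = 0+6·τ' ≈ -1.416408 ∉ [-1.2, -0.2) ⇒ out
candidate 2: (m,n)=(-3,-1) → π∥ = -3-1·τ ≈ -7.236068, π⊥ = -3-1·τ' ≈ -2.763932 ∉ [-1.2, -0.2) ⇒ out
candidate 3: (m,n)=(0,0) → π∥ = 0+0·τ ≈ 0.000000, π⊥ = 0+0·τ' ≈ 0.000000 ∉ [-1.2, -0.2) ⇒ out
candidate 4: (m,n)=(-5,4) → π∥ = -5+4·τ ≈ 11.944272, π⊥ = -5+4·τ' ≈ -5.944272 ∉ [-1.2, -0.2) ⇒ out
candidate 5: (m,n)=(-4,0) → π∥ = -4+0·τ ≈ -4.000000, π⊥ = -4+0·τ' ≈ -4.000000 ∉ [-1.2, -0.2) ⇒ out

none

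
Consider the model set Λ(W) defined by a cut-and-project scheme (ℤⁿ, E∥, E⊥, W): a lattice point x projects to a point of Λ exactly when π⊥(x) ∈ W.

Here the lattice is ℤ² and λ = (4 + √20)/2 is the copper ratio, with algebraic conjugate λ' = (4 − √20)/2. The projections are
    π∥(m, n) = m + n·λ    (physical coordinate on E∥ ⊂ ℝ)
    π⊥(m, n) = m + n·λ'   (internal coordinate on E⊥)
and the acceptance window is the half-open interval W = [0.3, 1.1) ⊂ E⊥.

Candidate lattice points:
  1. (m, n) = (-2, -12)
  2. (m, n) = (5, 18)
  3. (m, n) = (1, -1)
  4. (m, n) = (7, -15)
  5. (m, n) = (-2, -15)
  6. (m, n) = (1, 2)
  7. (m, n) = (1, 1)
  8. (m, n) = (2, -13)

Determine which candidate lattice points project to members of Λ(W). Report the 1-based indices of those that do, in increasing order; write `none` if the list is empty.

Compute λ' = (4−√20)/2 = -0.236068, so π⊥(m,n) = m -0.236068·n.
candidate 1: (m,n)=(-2,-12) → π∥ = -2-12·λ ≈ -52.832816, π⊥ = -2-12·λ' ≈ 0.832816 ∈ [0.3, 1.1) ⇒ IN Λ
candidate 2: (m,n)=(5,18) → π∥ = 5+18·λ ≈ 81.249224, π⊥ = 5+18·λ' ≈ 0.750776 ∈ [0.3, 1.1) ⇒ IN Λ
candidate 3: (m,n)=(1,-1) → π∥ = 1-1·λ ≈ -3.236068, π⊥ = 1-1·λ' ≈ 1.236068 ∉ [0.3, 1.1) ⇒ out
candidate 4: (m,n)=(7,-15) → π∥ = 7-15·λ ≈ -56.541020, π⊥ = 7-15·λ' ≈ 10.541020 ∉ [0.3, 1.1) ⇒ out
candidate 5: (m,n)=(-2,-15) → π∥ = -2-15·λ ≈ -65.541020, π⊥ = -2-15·λ' ≈ 1.541020 ∉ [0.3, 1.1) ⇒ out
candidate 6: (m,n)=(1,2) → π∥ = 1+2·λ ≈ 9.472136, π⊥ = 1+2·λ' ≈ 0.527864 ∈ [0.3, 1.1) ⇒ IN Λ
candidate 7: (m,n)=(1,1) → π∥ = 1+1·λ ≈ 5.236068, π⊥ = 1+1·λ' ≈ 0.763932 ∈ [0.3, 1.1) ⇒ IN Λ
candidate 8: (m,n)=(2,-13) → π∥ = 2-13·λ ≈ -53.068884, π⊥ = 2-13·λ' ≈ 5.068884 ∉ [0.3, 1.1) ⇒ out

1, 2, 6, 7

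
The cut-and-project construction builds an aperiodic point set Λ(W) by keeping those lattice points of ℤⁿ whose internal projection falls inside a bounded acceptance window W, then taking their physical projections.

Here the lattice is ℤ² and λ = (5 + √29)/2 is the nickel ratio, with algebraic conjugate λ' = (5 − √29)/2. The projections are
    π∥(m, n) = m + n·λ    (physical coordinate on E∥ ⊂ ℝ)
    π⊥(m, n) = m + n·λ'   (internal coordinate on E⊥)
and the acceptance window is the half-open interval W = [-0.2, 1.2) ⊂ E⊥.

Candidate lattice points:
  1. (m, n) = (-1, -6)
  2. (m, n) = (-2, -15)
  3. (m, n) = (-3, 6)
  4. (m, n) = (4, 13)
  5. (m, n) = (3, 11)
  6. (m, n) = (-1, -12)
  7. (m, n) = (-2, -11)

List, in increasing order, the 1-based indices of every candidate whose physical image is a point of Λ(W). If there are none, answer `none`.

Numerically λ ≈ 5.192582 and λ' = −1/λ ≈ -0.192582.
[1] lift (-1,-6): star map gives 0.155494; window check -0.2 ≤ 0.155494 < 1.2 is true → IN Λ
[2] lift (-2,-15): star map gives 0.888736; window check -0.2 ≤ 0.888736 < 1.2 is true → IN Λ
[3] lift (-3,6): star map gives -4.155494; window check -0.2 ≤ -4.155494 < 1.2 is false → out
[4] lift (4,13): star map gives 1.496429; window check -0.2 ≤ 1.496429 < 1.2 is false → out
[5] lift (3,11): star map gives 0.881594; window check -0.2 ≤ 0.881594 < 1.2 is true → IN Λ
[6] lift (-1,-12): star map gives 1.310989; window check -0.2 ≤ 1.310989 < 1.2 is false → out
[7] lift (-2,-11): star map gives 0.118406; window check -0.2 ≤ 0.118406 < 1.2 is true → IN Λ

1, 2, 5, 7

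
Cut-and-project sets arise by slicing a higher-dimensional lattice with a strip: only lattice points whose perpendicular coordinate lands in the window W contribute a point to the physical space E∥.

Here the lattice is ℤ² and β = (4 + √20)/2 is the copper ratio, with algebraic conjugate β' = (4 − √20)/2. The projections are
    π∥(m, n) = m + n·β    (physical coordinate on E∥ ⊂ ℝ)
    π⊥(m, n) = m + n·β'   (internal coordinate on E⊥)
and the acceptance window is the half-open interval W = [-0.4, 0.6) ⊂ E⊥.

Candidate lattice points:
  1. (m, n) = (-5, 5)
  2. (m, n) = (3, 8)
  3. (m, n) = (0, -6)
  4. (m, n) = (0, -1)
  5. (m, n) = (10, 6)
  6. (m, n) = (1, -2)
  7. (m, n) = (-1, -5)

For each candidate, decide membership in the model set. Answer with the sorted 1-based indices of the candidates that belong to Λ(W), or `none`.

Numerically β ≈ 4.2361 and β' = −1/β ≈ -0.2361.
[1] lift (-5,5): star map gives -6.1803; window check -0.4 ≤ -6.1803 < 0.6 is false → out
[2] lift (3,8): star map gives 1.1115; window check -0.4 ≤ 1.1115 < 0.6 is false → out
[3] lift (0,-6): star map gives 1.4164; window check -0.4 ≤ 1.4164 < 0.6 is false → out
[4] lift (0,-1): star map gives 0.2361; window check -0.4 ≤ 0.2361 < 0.6 is true → IN Λ
[5] lift (10,6): star map gives 8.5836; window check -0.4 ≤ 8.5836 < 0.6 is false → out
[6] lift (1,-2): star map gives 1.4721; window check -0.4 ≤ 1.4721 < 0.6 is false → out
[7] lift (-1,-5): star map gives 0.1803; window check -0.4 ≤ 0.1803 < 0.6 is true → IN Λ

4, 7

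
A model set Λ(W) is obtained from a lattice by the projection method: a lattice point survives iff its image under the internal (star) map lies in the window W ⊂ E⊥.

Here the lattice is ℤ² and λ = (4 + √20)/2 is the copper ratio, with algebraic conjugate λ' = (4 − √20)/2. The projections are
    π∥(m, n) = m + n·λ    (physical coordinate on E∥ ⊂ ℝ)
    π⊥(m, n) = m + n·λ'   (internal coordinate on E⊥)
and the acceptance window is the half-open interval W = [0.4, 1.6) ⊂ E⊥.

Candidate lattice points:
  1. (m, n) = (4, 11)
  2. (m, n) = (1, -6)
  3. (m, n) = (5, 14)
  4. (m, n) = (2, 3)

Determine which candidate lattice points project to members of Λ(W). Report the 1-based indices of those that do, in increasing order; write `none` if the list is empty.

1, 4

Numerically λ ≈ 4.236068 and λ' = −1/λ ≈ -0.236068.
#1 (4,11): internal coord 4 + (11)·λ' = +1.403252; +1.403252 ∈ [0.4, 1.6) → IN Λ
#2 (1,-6): internal coord 1 + (-6)·λ' = +2.416408; +2.416408 ∉ [0.4, 1.6) → out
#3 (5,14): internal coord 5 + (14)·λ' = +1.695048; +1.695048 ∉ [0.4, 1.6) → out
#4 (2,3): internal coord 2 + (3)·λ' = +1.291796; +1.291796 ∈ [0.4, 1.6) → IN Λ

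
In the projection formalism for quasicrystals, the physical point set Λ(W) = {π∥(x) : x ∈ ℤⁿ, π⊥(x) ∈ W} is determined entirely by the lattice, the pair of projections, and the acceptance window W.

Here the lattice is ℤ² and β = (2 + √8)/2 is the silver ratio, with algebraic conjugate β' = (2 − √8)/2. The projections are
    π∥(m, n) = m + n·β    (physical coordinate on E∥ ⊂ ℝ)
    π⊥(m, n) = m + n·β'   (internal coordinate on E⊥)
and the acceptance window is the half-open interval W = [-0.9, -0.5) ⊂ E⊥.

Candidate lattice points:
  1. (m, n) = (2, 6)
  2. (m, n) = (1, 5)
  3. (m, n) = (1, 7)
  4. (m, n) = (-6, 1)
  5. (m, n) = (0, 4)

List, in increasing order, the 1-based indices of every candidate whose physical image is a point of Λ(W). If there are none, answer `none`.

Numerically β ≈ 2.4142 and β' = −1/β ≈ -0.4142.
[1] lift (2,6): star map gives -0.4853; window check -0.9 ≤ -0.4853 < -0.5 is false → out
[2] lift (1,5): star map gives -1.0711; window check -0.9 ≤ -1.0711 < -0.5 is false → out
[3] lift (1,7): star map gives -1.8995; window check -0.9 ≤ -1.8995 < -0.5 is false → out
[4] lift (-6,1): star map gives -6.4142; window check -0.9 ≤ -6.4142 < -0.5 is false → out
[5] lift (0,4): star map gives -1.6569; window check -0.9 ≤ -1.6569 < -0.5 is false → out

none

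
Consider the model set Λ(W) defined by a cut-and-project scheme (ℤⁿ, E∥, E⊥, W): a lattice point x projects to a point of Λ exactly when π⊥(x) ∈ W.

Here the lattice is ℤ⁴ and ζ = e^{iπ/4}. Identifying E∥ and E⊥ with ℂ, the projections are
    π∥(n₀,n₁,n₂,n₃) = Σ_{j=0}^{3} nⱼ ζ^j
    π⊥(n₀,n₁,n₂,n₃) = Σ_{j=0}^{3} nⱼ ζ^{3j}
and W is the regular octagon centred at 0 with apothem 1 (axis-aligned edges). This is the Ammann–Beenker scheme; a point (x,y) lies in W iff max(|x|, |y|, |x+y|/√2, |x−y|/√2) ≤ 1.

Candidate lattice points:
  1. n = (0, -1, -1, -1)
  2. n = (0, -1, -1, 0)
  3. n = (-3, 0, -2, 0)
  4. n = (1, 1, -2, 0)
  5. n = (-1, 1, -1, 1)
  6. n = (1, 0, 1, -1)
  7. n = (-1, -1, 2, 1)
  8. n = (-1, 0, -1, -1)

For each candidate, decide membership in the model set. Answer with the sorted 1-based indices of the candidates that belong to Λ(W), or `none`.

π⊥(n) = n₀ + n₁ζ³ + n₂ζ⁶ + n₃ζ⁹ where ζ = e^{iπ/4}.
candidate 1: n = (0, -1, -1, -1) → π⊥ ≈ (+0.000000, -0.414214); max(|x|,|y|,|x±y|/√2) = 0.414214 ≤ 1 ⇒ ∈ W
candidate 2: n = (0, -1, -1, 0) → π⊥ ≈ (+0.707107, +0.292893); max(|x|,|y|,|x±y|/√2) = 0.707107 ≤ 1 ⇒ ∈ W
candidate 3: n = (-3, 0, -2, 0) → π⊥ ≈ (-3.000000, +2.000000); max(|x|,|y|,|x±y|/√2) = 3.535534 > 1 ⇒ ∉ W
candidate 4: n = (1, 1, -2, 0) → π⊥ ≈ (+0.292893, +2.707107); max(|x|,|y|,|x±y|/√2) = 2.707107 > 1 ⇒ ∉ W
candidate 5: n = (-1, 1, -1, 1) → π⊥ ≈ (-1.000000, +2.414214); max(|x|,|y|,|x±y|/√2) = 2.414214 > 1 ⇒ ∉ W
candidate 6: n = (1, 0, 1, -1) → π⊥ ≈ (+0.292893, -1.707107); max(|x|,|y|,|x±y|/√2) = 1.707107 > 1 ⇒ ∉ W
candidate 7: n = (-1, -1, 2, 1) → π⊥ ≈ (+0.414214, -2.000000); max(|x|,|y|,|x±y|/√2) = 2.000000 > 1 ⇒ ∉ W
candidate 8: n = (-1, 0, -1, -1) → π⊥ ≈ (-1.707107, +0.292893); max(|x|,|y|,|x±y|/√2) = 1.707107 > 1 ⇒ ∉ W

1, 2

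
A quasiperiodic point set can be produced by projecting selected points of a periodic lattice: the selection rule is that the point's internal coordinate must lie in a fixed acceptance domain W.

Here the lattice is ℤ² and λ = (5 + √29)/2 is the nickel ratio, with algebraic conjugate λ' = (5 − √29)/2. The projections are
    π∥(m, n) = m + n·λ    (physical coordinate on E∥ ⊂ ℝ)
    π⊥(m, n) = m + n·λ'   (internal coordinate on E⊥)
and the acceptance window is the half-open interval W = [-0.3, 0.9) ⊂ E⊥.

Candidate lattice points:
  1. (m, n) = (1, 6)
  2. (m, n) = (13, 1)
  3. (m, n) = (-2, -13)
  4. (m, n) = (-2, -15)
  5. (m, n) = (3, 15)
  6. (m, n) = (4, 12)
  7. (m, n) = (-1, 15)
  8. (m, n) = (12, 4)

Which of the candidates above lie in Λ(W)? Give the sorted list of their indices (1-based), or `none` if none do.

Compute λ' = (5−√29)/2 = -0.1926, so π⊥(m,n) = m -0.1926·n.
[1] lift (1,6): star map gives -0.1555; window check -0.3 ≤ -0.1555 < 0.9 is true → IN Λ
[2] lift (13,1): star map gives 12.8074; window check -0.3 ≤ 12.8074 < 0.9 is false → out
[3] lift (-2,-13): star map gives 0.5036; window check -0.3 ≤ 0.5036 < 0.9 is true → IN Λ
[4] lift (-2,-15): star map gives 0.8887; window check -0.3 ≤ 0.8887 < 0.9 is true → IN Λ
[5] lift (3,15): star map gives 0.1113; window check -0.3 ≤ 0.1113 < 0.9 is true → IN Λ
[6] lift (4,12): star map gives 1.6890; window check -0.3 ≤ 1.6890 < 0.9 is false → out
[7] lift (-1,15): star map gives -3.8887; window check -0.3 ≤ -3.8887 < 0.9 is false → out
[8] lift (12,4): star map gives 11.2297; window check -0.3 ≤ 11.2297 < 0.9 is false → out

1, 3, 4, 5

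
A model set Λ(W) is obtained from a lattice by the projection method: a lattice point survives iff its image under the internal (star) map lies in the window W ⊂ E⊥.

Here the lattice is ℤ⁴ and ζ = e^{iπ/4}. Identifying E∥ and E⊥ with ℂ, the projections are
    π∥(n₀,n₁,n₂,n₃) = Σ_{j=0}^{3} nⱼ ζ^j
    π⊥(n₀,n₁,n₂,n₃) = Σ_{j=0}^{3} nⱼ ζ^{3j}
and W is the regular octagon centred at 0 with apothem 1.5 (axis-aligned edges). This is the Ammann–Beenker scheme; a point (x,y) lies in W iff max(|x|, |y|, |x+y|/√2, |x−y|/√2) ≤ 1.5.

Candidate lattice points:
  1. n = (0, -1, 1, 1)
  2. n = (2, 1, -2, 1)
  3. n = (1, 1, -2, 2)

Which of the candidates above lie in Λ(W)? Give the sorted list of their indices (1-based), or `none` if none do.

Internal map: ζ^{3j} for j=0..3 gives (1,0), (−√2/2,√2/2), (0,−1), (√2/2,√2/2).
#1 (0, -1, 1, 1): internal (1.4142, -1.0000); octagon support 1.7071 vs apothem 1.5 → ∉ W
#2 (2, 1, -2, 1): internal (2.0000, 3.4142); octagon support 3.8284 vs apothem 1.5 → ∉ W
#3 (1, 1, -2, 2): internal (1.7071, 4.1213); octagon support 4.1213 vs apothem 1.5 → ∉ W

none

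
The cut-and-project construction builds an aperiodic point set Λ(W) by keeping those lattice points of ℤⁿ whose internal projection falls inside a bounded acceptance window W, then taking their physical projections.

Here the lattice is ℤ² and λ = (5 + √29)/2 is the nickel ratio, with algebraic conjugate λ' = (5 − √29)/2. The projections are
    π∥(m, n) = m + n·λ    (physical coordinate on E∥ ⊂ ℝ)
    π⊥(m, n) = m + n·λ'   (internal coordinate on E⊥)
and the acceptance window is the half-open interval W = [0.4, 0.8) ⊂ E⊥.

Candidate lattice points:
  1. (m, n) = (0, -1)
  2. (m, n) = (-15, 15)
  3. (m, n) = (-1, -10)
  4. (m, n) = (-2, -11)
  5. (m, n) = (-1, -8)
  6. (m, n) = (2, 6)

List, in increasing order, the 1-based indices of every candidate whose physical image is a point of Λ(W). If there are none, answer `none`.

5

λ' = (5−√29)/2 ≈ -0.1926.
[1] lift (0,-1): star map gives 0.1926; window check 0.4 ≤ 0.1926 < 0.8 is false → out
[2] lift (-15,15): star map gives -17.8887; window check 0.4 ≤ -17.8887 < 0.8 is false → out
[3] lift (-1,-10): star map gives 0.9258; window check 0.4 ≤ 0.9258 < 0.8 is false → out
[4] lift (-2,-11): star map gives 0.1184; window check 0.4 ≤ 0.1184 < 0.8 is false → out
[5] lift (-1,-8): star map gives 0.5407; window check 0.4 ≤ 0.5407 < 0.8 is true → IN Λ
[6] lift (2,6): star map gives 0.8445; window check 0.4 ≤ 0.8445 < 0.8 is false → out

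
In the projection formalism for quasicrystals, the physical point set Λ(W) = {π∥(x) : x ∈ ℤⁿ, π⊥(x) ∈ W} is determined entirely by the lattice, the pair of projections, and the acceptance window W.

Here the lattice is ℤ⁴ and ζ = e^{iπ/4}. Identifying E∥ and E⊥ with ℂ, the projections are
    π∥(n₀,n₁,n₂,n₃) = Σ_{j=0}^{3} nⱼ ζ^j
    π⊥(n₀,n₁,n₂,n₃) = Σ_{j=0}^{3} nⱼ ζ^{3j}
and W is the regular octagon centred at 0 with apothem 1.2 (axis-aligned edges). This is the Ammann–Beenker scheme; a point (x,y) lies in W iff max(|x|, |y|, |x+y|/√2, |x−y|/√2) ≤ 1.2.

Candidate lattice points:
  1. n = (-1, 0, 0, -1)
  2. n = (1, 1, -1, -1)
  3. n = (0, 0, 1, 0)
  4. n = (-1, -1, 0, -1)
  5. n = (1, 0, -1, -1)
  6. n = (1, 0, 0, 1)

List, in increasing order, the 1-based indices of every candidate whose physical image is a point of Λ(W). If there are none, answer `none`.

With ζ = e^{iπ/4} the internal vectors are ζ^0,ζ^3,ζ^6,ζ^9.
#1 (-1, 0, 0, -1): internal (-1.707107, -0.707107); octagon support 1.707107 vs apothem 1.2 → ∉ W
#2 (1, 1, -1, -1): internal (-0.414214, 1.000000); octagon support 1.000000 vs apothem 1.2 → ∈ W
#3 (0, 0, 1, 0): internal (0.000000, -1.000000); octagon support 1.000000 vs apothem 1.2 → ∈ W
#4 (-1, -1, 0, -1): internal (-1.000000, -1.414214); octagon support 1.707107 vs apothem 1.2 → ∉ W
#5 (1, 0, -1, -1): internal (0.292893, 0.292893); octagon support 0.414214 vs apothem 1.2 → ∈ W
#6 (1, 0, 0, 1): internal (1.707107, 0.707107); octagon support 1.707107 vs apothem 1.2 → ∉ W

2, 3, 5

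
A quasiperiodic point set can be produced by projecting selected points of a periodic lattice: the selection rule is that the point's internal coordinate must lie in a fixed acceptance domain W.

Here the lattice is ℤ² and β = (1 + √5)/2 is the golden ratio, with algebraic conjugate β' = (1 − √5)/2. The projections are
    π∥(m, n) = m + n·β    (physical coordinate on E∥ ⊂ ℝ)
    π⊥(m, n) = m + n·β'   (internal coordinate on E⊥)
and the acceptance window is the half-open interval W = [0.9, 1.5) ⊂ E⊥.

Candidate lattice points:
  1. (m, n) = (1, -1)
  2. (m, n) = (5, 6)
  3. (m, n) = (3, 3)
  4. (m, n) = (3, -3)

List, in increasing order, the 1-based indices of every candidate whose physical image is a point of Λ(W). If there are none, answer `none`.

2, 3

Numerically β ≈ 1.6180 and β' = −1/β ≈ -0.6180.
[1] lift (1,-1): star map gives 1.6180; window check 0.9 ≤ 1.6180 < 1.5 is false → out
[2] lift (5,6): star map gives 1.2918; window check 0.9 ≤ 1.2918 < 1.5 is true → IN Λ
[3] lift (3,3): star map gives 1.1459; window check 0.9 ≤ 1.1459 < 1.5 is true → IN Λ
[4] lift (3,-3): star map gives 4.8541; window check 0.9 ≤ 4.8541 < 1.5 is false → out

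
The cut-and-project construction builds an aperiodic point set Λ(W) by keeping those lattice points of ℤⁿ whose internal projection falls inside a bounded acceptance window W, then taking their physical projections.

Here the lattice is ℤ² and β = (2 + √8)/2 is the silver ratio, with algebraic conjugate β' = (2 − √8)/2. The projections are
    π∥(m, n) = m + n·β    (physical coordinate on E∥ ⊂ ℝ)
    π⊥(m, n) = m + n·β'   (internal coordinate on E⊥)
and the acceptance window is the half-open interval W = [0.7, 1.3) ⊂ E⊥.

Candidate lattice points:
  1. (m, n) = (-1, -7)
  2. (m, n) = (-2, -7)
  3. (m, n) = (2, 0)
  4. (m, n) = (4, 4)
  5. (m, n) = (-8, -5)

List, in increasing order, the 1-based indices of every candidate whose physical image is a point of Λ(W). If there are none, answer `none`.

Compute β' = (2−√8)/2 = -0.4142, so π⊥(m,n) = m -0.4142·n.
[1] lift (-1,-7): star map gives 1.8995; window check 0.7 ≤ 1.8995 < 1.3 is false → out
[2] lift (-2,-7): star map gives 0.8995; window check 0.7 ≤ 0.8995 < 1.3 is true → IN Λ
[3] lift (2,0): star map gives 2.0000; window check 0.7 ≤ 2.0000 < 1.3 is false → out
[4] lift (4,4): star map gives 2.3431; window check 0.7 ≤ 2.3431 < 1.3 is false → out
[5] lift (-8,-5): star map gives -5.9289; window check 0.7 ≤ -5.9289 < 1.3 is false → out

2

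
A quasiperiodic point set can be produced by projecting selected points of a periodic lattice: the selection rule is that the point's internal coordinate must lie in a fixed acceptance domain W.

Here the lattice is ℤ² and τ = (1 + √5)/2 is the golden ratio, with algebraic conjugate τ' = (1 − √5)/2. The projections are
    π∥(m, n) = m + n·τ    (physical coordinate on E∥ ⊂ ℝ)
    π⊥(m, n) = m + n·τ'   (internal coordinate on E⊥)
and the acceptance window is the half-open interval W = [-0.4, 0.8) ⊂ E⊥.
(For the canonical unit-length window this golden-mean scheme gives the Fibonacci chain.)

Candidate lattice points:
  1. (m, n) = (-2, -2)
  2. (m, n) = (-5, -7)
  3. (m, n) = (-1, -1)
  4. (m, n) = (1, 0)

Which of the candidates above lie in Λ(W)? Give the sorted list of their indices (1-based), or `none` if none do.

Compute τ' = (1−√5)/2 = -0.618034, so π⊥(m,n) = m -0.618034·n.
[1] lift (-2,-2): star map gives -0.763932; window check -0.4 ≤ -0.763932 < 0.8 is false → out
[2] lift (-5,-7): star map gives -0.673762; window check -0.4 ≤ -0.673762 < 0.8 is false → out
[3] lift (-1,-1): star map gives -0.381966; window check -0.4 ≤ -0.381966 < 0.8 is true → IN Λ
[4] lift (1,0): star map gives 1.000000; window check -0.4 ≤ 1.000000 < 0.8 is false → out

3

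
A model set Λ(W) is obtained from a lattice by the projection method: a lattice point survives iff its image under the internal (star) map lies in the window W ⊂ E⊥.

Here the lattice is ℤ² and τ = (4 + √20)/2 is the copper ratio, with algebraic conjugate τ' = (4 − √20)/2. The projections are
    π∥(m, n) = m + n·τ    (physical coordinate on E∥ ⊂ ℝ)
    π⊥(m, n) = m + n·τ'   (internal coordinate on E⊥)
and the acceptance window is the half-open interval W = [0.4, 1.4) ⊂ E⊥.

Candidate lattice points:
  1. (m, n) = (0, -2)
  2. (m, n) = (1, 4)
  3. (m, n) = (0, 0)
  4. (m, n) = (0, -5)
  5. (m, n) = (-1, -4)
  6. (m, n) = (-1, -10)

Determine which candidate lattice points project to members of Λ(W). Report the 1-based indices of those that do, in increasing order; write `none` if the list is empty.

1, 4, 6

Compute τ' = (4−√20)/2 = -0.23607, so π⊥(m,n) = m -0.23607·n.
#1 (0,-2): internal coord 0 + (-2)·τ' = +0.47214; +0.47214 ∈ [0.4, 1.4) → IN Λ
#2 (1,4): internal coord 1 + (4)·τ' = +0.05573; +0.05573 ∉ [0.4, 1.4) → out
#3 (0,0): internal coord 0 + (0)·τ' = +0.00000; +0.00000 ∉ [0.4, 1.4) → out
#4 (0,-5): internal coord 0 + (-5)·τ' = +1.18034; +1.18034 ∈ [0.4, 1.4) → IN Λ
#5 (-1,-4): internal coord -1 + (-4)·τ' = -0.05573; -0.05573 ∉ [0.4, 1.4) → out
#6 (-1,-10): internal coord -1 + (-10)·τ' = +1.36068; +1.36068 ∈ [0.4, 1.4) → IN Λ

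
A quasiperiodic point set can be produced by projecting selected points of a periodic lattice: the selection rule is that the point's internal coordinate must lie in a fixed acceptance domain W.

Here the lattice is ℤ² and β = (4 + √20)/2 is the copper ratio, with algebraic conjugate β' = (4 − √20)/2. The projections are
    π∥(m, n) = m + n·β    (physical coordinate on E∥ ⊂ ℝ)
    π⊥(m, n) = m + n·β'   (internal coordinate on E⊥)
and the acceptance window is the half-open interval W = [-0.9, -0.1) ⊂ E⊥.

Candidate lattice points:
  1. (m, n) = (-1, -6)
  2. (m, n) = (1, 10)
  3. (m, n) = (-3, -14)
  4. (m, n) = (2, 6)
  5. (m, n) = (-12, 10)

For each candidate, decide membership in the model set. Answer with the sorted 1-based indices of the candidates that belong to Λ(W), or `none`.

Numerically β ≈ 4.2361 and β' = −1/β ≈ -0.2361.
candidate 1: (m,n)=(-1,-6) → π∥ = -1-6·β ≈ -26.4164, π⊥ = -1-6·β' ≈ 0.4164 ∉ [-0.9, -0.1) ⇒ out
candidate 2: (m,n)=(1,10) → π∥ = 1+10·β ≈ 43.3607, π⊥ = 1+10·β' ≈ -1.3607 ∉ [-0.9, -0.1) ⇒ out
candidate 3: (m,n)=(-3,-14) → π∥ = -3-14·β ≈ -62.3050, π⊥ = -3-14·β' ≈ 0.3050 ∉ [-0.9, -0.1) ⇒ out
candidate 4: (m,n)=(2,6) → π∥ = 2+6·β ≈ 27.4164, π⊥ = 2+6·β' ≈ 0.5836 ∉ [-0.9, -0.1) ⇒ out
candidate 5: (m,n)=(-12,10) → π∥ = -12+10·β ≈ 30.3607, π⊥ = -12+10·β' ≈ -14.3607 ∉ [-0.9, -0.1) ⇒ out

none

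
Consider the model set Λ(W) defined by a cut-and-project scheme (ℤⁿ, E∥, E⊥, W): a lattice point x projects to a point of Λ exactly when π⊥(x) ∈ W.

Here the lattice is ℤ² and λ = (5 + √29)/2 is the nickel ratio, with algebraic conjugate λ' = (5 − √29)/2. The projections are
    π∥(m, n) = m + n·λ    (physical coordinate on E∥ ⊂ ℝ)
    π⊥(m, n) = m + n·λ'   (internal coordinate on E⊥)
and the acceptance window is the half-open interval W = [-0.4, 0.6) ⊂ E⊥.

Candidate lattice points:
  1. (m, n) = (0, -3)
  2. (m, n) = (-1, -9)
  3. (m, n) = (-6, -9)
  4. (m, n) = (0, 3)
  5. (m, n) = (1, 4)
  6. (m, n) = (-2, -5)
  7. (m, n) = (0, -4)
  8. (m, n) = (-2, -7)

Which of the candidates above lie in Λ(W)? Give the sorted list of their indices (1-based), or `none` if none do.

1, 5

Compute λ' = (5−√29)/2 = -0.192582, so π⊥(m,n) = m -0.192582·n.
[1] lift (0,-3): star map gives 0.577747; window check -0.4 ≤ 0.577747 < 0.6 is true → IN Λ
[2] lift (-1,-9): star map gives 0.733242; window check -0.4 ≤ 0.733242 < 0.6 is false → out
[3] lift (-6,-9): star map gives -4.266758; window check -0.4 ≤ -4.266758 < 0.6 is false → out
[4] lift (0,3): star map gives -0.577747; window check -0.4 ≤ -0.577747 < 0.6 is false → out
[5] lift (1,4): star map gives 0.229670; window check -0.4 ≤ 0.229670 < 0.6 is true → IN Λ
[6] lift (-2,-5): star map gives -1.037088; window check -0.4 ≤ -1.037088 < 0.6 is false → out
[7] lift (0,-4): star map gives 0.770330; window check -0.4 ≤ 0.770330 < 0.6 is false → out
[8] lift (-2,-7): star map gives -0.651923; window check -0.4 ≤ -0.651923 < 0.6 is false → out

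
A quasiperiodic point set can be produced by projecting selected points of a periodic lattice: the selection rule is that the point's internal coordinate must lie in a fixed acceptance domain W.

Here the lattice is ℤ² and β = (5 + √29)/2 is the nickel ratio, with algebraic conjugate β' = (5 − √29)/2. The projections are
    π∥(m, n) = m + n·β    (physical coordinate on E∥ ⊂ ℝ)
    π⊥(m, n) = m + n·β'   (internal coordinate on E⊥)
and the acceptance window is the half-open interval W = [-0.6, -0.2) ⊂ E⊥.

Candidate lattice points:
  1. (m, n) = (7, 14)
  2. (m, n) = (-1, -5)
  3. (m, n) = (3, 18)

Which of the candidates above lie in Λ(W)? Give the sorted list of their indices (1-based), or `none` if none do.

β' = (5−√29)/2 ≈ -0.1926.
candidate 1: (m,n)=(7,14) → π∥ = 7+14·β ≈ 79.6962, π⊥ = 7+14·β' ≈ 4.3038 ∉ [-0.6, -0.2) ⇒ out
candidate 2: (m,n)=(-1,-5) → π∥ = -1-5·β ≈ -26.9629, π⊥ = -1-5·β' ≈ -0.0371 ∉ [-0.6, -0.2) ⇒ out
candidate 3: (m,n)=(3,18) → π∥ = 3+18·β ≈ 96.4665, π⊥ = 3+18·β' ≈ -0.4665 ∈ [-0.6, -0.2) ⇒ IN Λ

3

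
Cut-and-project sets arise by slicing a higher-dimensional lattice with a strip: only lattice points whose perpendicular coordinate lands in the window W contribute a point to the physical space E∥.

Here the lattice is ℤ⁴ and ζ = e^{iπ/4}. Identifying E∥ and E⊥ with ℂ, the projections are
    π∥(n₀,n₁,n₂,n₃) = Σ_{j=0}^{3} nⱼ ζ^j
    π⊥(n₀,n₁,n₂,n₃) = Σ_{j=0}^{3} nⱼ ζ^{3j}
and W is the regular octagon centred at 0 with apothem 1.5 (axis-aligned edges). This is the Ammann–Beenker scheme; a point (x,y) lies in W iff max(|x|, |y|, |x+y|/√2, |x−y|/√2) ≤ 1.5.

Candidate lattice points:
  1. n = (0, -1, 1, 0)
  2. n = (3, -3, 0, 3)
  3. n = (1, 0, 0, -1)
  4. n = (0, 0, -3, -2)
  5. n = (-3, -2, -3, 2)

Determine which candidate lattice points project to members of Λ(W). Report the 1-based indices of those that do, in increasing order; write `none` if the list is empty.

3

π⊥(n) = n₀ + n₁ζ³ + n₂ζ⁶ + n₃ζ⁹ where ζ = e^{iπ/4}.
candidate 1: n = (0, -1, 1, 0) → π⊥ ≈ (+0.70711, -1.70711); max(|x|,|y|,|x±y|/√2) = 1.70711 > 1.5 ⇒ ∉ W
candidate 2: n = (3, -3, 0, 3) → π⊥ ≈ (+7.24264, +0.00000); max(|x|,|y|,|x±y|/√2) = 7.24264 > 1.5 ⇒ ∉ W
candidate 3: n = (1, 0, 0, -1) → π⊥ ≈ (+0.29289, -0.70711); max(|x|,|y|,|x±y|/√2) = 0.70711 ≤ 1.5 ⇒ ∈ W
candidate 4: n = (0, 0, -3, -2) → π⊥ ≈ (-1.41421, +1.58579); max(|x|,|y|,|x±y|/√2) = 2.12132 > 1.5 ⇒ ∉ W
candidate 5: n = (-3, -2, -3, 2) → π⊥ ≈ (-0.17157, +3.00000); max(|x|,|y|,|x±y|/√2) = 3.00000 > 1.5 ⇒ ∉ W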